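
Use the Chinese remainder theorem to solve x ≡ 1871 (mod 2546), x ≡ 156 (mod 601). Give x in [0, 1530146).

994811

Write x = 1871 + 2546·k. Then 2546·k ≡ 156 − 1871 ≡ 88 (mod 601).
Need 2546⁻¹ mod 601. Extended Euclid on (601, 142):
601 = 4×142 + 33
142 = 4×33 + 10
33 = 3×10 + 3
10 = 3×3 + 1
3 = 3×1 + 0
Back-substitute:
1 = 10 − 3·3
1 = −3·33 + 10·10
1 = 10·142 − 43·33
1 = −43·601 + 182·142
2546⁻¹ ≡ 182 (mod 601), so k ≡ 182·88 ≡ 390 (mod 601).
x = 1871 + 2546·390 = 994811.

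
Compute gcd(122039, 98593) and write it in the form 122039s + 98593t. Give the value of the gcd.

Euclidean algorithm:
122039 = 1·98593 + 23446
98593 = 4·23446 + 4809
23446 = 4·4809 + 4210
4809 = 1·4210 + 599
4210 = 7·599 + 17
599 = 35·17 + 4
17 = 4·4 + 1
4 = 4·1 + 0
gcd(122039, 98593) = 1.
Back-substituting:
1 = 17 − 4·4
1 = −4·599 + 141·17
1 = 141·4210 − 991·599
1 = −991·4809 + 1132·4210
1 = 1132·23446 − 5519·4809
1 = −5519·98593 + 23208·23446
1 = 23208·122039 − 28727·98593
So 1 = (23208)·122039 + (-28727)·98593.

1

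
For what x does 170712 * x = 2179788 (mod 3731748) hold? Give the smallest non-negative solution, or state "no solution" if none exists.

88917

First find gcd(170712, 3731748):
3731748 = 21*170712 + 146796
170712 = 1*146796 + 23916
146796 = 6*23916 + 3300
23916 = 7*3300 + 816
3300 = 4*816 + 36
816 = 22*36 + 24
36 = 1*24 + 12
24 = 2*12 + 0
gcd = 12 and 12 | 2179788, so solutions exist. Divide through by 12: 14226x ≡ 181649 (mod 310979).
Now find 14226⁻¹ mod 310979:
310979 = 21×14226 + 12233
14226 = 1×12233 + 1993
12233 = 6×1993 + 275
1993 = 7×275 + 68
275 = 4×68 + 3
68 = 22×3 + 2
3 = 1×2 + 1
2 = 2×1 + 0
Back-substitute:
1 = 3 − 2
1 = −68 + 23·3
1 = 23·275 − 93·68
1 = −93·1993 + 674·275
1 = 674·12233 − 4137·1993
1 = −4137·14226 + 4811·12233
1 = 4811·310979 − 105168·14226
So 14226·(-105168) ≡ 1 (mod 310979), i.e. 14226⁻¹ ≡ 205811.
Then x ≡ 205811·181649 ≡ 88917 (mod 310979); the smallest non-negative solution is x = 88917.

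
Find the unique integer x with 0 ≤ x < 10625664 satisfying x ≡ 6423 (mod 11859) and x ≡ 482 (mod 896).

8082402

Write x = 6423 + 11859·k. Then 11859·k ≡ 482 − 6423 ≡ 331 (mod 896).
Need 11859⁻¹ mod 896. Extended Euclid on (896, 211):
896 = 4*211 + 52
211 = 4*52 + 3
52 = 17*3 + 1
3 = 3*1 + 0
Back-substitute:
1 = 52 − 17·3
1 = −17·211 + 69·52
1 = 69·896 − 293·211
11859⁻¹ ≡ 603 (mod 896), so k ≡ 603·331 ≡ 681 (mod 896).
x = 6423 + 11859·681 = 8082402.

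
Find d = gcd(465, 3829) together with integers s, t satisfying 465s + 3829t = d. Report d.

1

Repeated division:
3829 = 8*465 + 109
465 = 4*109 + 29
109 = 3*29 + 22
29 = 1*22 + 7
22 = 3*7 + 1
7 = 7*1 + 0
gcd(465, 3829) = 1.
Working backward:
1 = 22 − 3·7
1 = −3·29 + 4·22
1 = 4·109 − 15·29
1 = −15·465 + 64·109
1 = 64·3829 − 527·465
So 1 = (64)·3829 + (-527)·465.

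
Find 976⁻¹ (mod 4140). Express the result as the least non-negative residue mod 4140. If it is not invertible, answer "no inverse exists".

no inverse exists

Euclidean algorithm on 4140, 976:
4140 = 4·976 + 236
976 = 4·236 + 32
236 = 7·32 + 12
32 = 2·12 + 8
12 = 1·8 + 4
8 = 2·4 + 0
The gcd is 4, not 1, hence no inverse exists.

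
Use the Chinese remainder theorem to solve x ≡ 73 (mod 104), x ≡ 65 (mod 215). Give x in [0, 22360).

3505

Write x = 73 + 104·k. Then 104·k ≡ 65 − 73 ≡ 207 (mod 215).
Need 104⁻¹ mod 215. Extended Euclid on (215, 104):
215 = 2×104 + 7
104 = 14×7 + 6
7 = 1×6 + 1
6 = 6×1 + 0
Back-substitute:
1 = 7 − 6
1 = −104 + 15·7
1 = 15·215 − 31·104
104⁻¹ ≡ 184 (mod 215), so k ≡ 184·207 ≡ 33 (mod 215).
x = 73 + 104·33 = 3505.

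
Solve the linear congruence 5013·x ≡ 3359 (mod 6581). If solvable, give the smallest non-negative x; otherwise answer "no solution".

5517

First find gcd(5013, 6581):
6581 = 1·5013 + 1568
5013 = 3·1568 + 309
1568 = 5·309 + 23
309 = 13·23 + 10
23 = 2·10 + 3
10 = 3·3 + 1
3 = 3·1 + 0
gcd = 1, so a unique solution mod 6581 exists.
Back-substitute for the Bézout coefficients:
1 = 10 − 3·3
1 = −3·23 + 7·10
1 = 7·309 − 94·23
1 = −94·1568 + 477·309
1 = 477·5013 − 1525·1568
1 = −1525·6581 + 2002·5013
So 5013·(2002) ≡ 1 (mod 6581), giving 5013⁻¹ ≡ 2002.
x ≡ 5013⁻¹·3359 ≡ 2002·3359 ≡ 5517 (mod 6581).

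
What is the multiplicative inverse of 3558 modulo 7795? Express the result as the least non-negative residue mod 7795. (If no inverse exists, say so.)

287

Extended Euclidean algorithm:
7795 = 2*3558 + 679
3558 = 5*679 + 163
679 = 4*163 + 27
163 = 6*27 + 1
27 = 27*1 + 0
gcd = 1, so the inverse exists. Back-substitute:
1 = 163 − 6·27
1 = −6·679 + 25·163
1 = 25·3558 − 131·679
1 = −131·7795 + 287·3558
So 3558·287 ≡ 1 (mod 7795).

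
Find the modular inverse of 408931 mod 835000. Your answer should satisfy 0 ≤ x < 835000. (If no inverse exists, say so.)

Run Euclid on (835000, 408931):
835000 = 2*408931 + 17138
408931 = 23*17138 + 14757
17138 = 1*14757 + 2381
14757 = 6*2381 + 471
2381 = 5*471 + 26
471 = 18*26 + 3
26 = 8*3 + 2
3 = 1*2 + 1
2 = 2*1 + 0
gcd = 1, so the inverse exists. Back-substitute:
1 = 3 − 2
1 = −26 + 9·3
1 = 9·471 − 163·26
1 = −163·2381 + 824·471
1 = 824·14757 − 5107·2381
1 = −5107·17138 + 5931·14757
1 = 5931·408931 − 141520·17138
1 = −141520·835000 + 288971·408931
So 408931·288971 ≡ 1 (mod 835000).

288971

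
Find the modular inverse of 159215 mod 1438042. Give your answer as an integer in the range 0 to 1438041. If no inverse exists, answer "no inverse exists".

Extended Euclidean algorithm:
1438042 = 9×159215 + 5107
159215 = 31×5107 + 898
5107 = 5×898 + 617
898 = 1×617 + 281
617 = 2×281 + 55
281 = 5×55 + 6
55 = 9×6 + 1
6 = 6×1 + 0
gcd = 1, so the inverse exists. Back-substitute:
1 = 55 − 9·6
1 = −9·281 + 46·55
1 = 46·617 − 101·281
1 = −101·898 + 147·617
1 = 147·5107 − 836·898
1 = −836·159215 + 26063·5107
1 = 26063·1438042 − 235403·159215
So 159215·(-235403) ≡ 1 (mod 1438042), and -235403 ≡ 1202639 (mod 1438042).

1202639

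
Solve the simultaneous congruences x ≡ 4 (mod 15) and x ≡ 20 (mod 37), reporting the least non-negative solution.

94

Write x = 4 + 15·k. Then 15·k ≡ 20 − 4 ≡ 16 (mod 37).
Need 15⁻¹ mod 37. Extended Euclid on (37, 15):
37 = 2×15 + 7
15 = 2×7 + 1
7 = 7×1 + 0
Back-substitute:
1 = 15 − 2·7
1 = −2·37 + 5·15
15⁻¹ ≡ 5 (mod 37), so k ≡ 5·16 ≡ 6 (mod 37).
x = 4 + 15·6 = 94.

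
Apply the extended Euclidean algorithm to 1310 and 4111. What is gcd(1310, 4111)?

Apply Euclid's algorithm to 4111 and 1310:
4111 = 3*1310 + 181
1310 = 7*181 + 43
181 = 4*43 + 9
43 = 4*9 + 7
9 = 1*7 + 2
7 = 3*2 + 1
2 = 2*1 + 0
gcd(1310, 4111) = 1.
Working backward:
1 = 7 − 3·2
1 = −3·9 + 4·7
1 = 4·43 − 19·9
1 = −19·181 + 80·43
1 = 80·1310 − 579·181
1 = −579·4111 + 1817·1310
So 1 = (-579)·4111 + (1817)·1310.

1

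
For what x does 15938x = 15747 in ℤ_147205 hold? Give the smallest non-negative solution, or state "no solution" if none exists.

First find gcd(15938, 147205):
147205 = 9·15938 + 3763
15938 = 4·3763 + 886
3763 = 4·886 + 219
886 = 4·219 + 10
219 = 21·10 + 9
10 = 1·9 + 1
9 = 9·1 + 0
gcd = 1, so a unique solution mod 147205 exists.
Back-substitute for the Bézout coefficients:
1 = 10 − 9
1 = −219 + 22·10
1 = 22·886 − 89·219
1 = −89·3763 + 378·886
1 = 378·15938 − 1601·3763
1 = −1601·147205 + 14787·15938
So 15938·(14787) ≡ 1 (mod 147205), giving 15938⁻¹ ≡ 14787.
x ≡ 15938⁻¹·15747 ≡ 14787·15747 ≡ 119784 (mod 147205).

119784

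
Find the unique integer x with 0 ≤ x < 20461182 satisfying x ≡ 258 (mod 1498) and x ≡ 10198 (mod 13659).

9762724

Write x = 258 + 1498·k. Then 1498·k ≡ 10198 − 258 ≡ 9940 (mod 13659).
Need 1498⁻¹ mod 13659. Extended Euclid on (13659, 1498):
13659 = 9*1498 + 177
1498 = 8*177 + 82
177 = 2*82 + 13
82 = 6*13 + 4
13 = 3*4 + 1
4 = 4*1 + 0
Back-substitute:
1 = 13 − 3·4
1 = −3·82 + 19·13
1 = 19·177 − 41·82
1 = −41·1498 + 347·177
1 = 347·13659 − 3164·1498
1498⁻¹ ≡ 10495 (mod 13659), so k ≡ 10495·9940 ≡ 6517 (mod 13659).
x = 258 + 1498·6517 = 9762724.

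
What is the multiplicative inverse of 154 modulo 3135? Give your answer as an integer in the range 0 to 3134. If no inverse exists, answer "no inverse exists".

no inverse exists

Euclidean algorithm on 3135, 154:
3135 = 20*154 + 55
154 = 2*55 + 44
55 = 1*44 + 11
44 = 4*11 + 0
gcd(154, 3135) = 11 ≠ 1, so 154 has no multiplicative inverse modulo 3135.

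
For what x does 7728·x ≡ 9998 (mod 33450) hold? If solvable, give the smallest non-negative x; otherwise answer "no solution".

no solution

gcd(7728, 33450):
33450 = 4*7728 + 2538
7728 = 3*2538 + 114
2538 = 22*114 + 30
114 = 3*30 + 24
30 = 1*24 + 6
24 = 4*6 + 0
gcd = 6, but 6 ∤ 9998, so the congruence has no solution.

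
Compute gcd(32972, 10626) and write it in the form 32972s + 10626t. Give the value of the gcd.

Repeated division:
32972 = 3·10626 + 1094
10626 = 9·1094 + 780
1094 = 1·780 + 314
780 = 2·314 + 152
314 = 2·152 + 10
152 = 15·10 + 2
10 = 5·2 + 0
gcd(32972, 10626) = 2.
Working backward:
2 = 152 − 15·10
2 = −15·314 + 31·152
2 = 31·780 − 77·314
2 = −77·1094 + 108·780
2 = 108·10626 − 1049·1094
2 = −1049·32972 + 3255·10626
So 2 = (-1049)·32972 + (3255)·10626.

2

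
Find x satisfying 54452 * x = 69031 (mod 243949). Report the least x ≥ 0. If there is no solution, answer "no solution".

First find gcd(54452, 243949):
243949 = 4·54452 + 26141
54452 = 2·26141 + 2170
26141 = 12·2170 + 101
2170 = 21·101 + 49
101 = 2·49 + 3
49 = 16·3 + 1
3 = 3·1 + 0
gcd = 1, so a unique solution mod 243949 exists.
Back-substitute for the Bézout coefficients:
1 = 49 − 16·3
1 = −16·101 + 33·49
1 = 33·2170 − 709·101
1 = −709·26141 + 8541·2170
1 = 8541·54452 − 17791·26141
1 = −17791·243949 + 79705·54452
So 54452·(79705) ≡ 1 (mod 243949), giving 54452⁻¹ ≡ 79705.
x ≡ 54452⁻¹·69031 ≡ 79705·69031 ≡ 90109 (mod 243949).

90109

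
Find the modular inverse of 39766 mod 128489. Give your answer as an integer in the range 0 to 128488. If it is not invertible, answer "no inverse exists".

gcd(128489, 39766) by repeated division:
128489 = 3×39766 + 9191
39766 = 4×9191 + 3002
9191 = 3×3002 + 185
3002 = 16×185 + 42
185 = 4×42 + 17
42 = 2×17 + 8
17 = 2×8 + 1
8 = 8×1 + 0
The gcd is 1. Working backward:
1 = 17 − 2·8
1 = −2·42 + 5·17
1 = 5·185 − 22·42
1 = −22·3002 + 357·185
1 = 357·9191 − 1093·3002
1 = −1093·39766 + 4729·9191
1 = 4729·128489 − 15280·39766
Thus 39766·(-15280) ≡ 1 (mod 128489); reducing, -15280 mod 128489 = 113209.

113209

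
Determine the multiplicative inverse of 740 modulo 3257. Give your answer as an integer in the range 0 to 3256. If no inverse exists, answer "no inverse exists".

647

Run Euclid on (3257, 740):
3257 = 4*740 + 297
740 = 2*297 + 146
297 = 2*146 + 5
146 = 29*5 + 1
5 = 5*1 + 0
gcd = 1, so the inverse exists. Back-substitute:
1 = 146 − 29·5
1 = −29·297 + 59·146
1 = 59·740 − 147·297
1 = −147·3257 + 647·740
So 740·647 ≡ 1 (mod 3257).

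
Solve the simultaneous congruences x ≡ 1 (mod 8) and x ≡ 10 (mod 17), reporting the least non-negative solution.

129

Write x = 1 + 8·k. Then 8·k ≡ 10 − 1 ≡ 9 (mod 17).
Need 8⁻¹ mod 17. Extended Euclid on (17, 8):
17 = 2·8 + 1
8 = 8·1 + 0
Back-substitute:
1 = 17 − 2·8
8⁻¹ ≡ 15 (mod 17), so k ≡ 15·9 ≡ 16 (mod 17).
x = 1 + 8·16 = 129.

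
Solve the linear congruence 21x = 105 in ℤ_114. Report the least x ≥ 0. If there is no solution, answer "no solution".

5

First find gcd(21, 114):
114 = 5*21 + 9
21 = 2*9 + 3
9 = 3*3 + 0
gcd = 3 and 3 | 105, so solutions exist. Divide through by 3: 7x ≡ 35 (mod 38).
Now find 7⁻¹ mod 38:
38 = 5×7 + 3
7 = 2×3 + 1
3 = 3×1 + 0
Back-substitute:
1 = 7 − 2·3
1 = −2·38 + 11·7
So 7⁻¹ ≡ 11 (mod 38).
Then x ≡ 11·35 ≡ 5 (mod 38); the smallest non-negative solution is x = 5.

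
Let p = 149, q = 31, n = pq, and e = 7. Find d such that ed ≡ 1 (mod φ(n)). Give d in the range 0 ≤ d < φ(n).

φ(n) = (p−1)(q−1) = 148·30 = 4440.
Need d with 7·d ≡ 1 (mod 4440). Apply the extended Euclidean algorithm:
4440 = 634·7 + 2
7 = 3·2 + 1
2 = 2·1 + 0
Back-substitute:
1 = 7 − 3·2
1 = −3·4440 + 1903·7
So 7·1903 ≡ 1 (mod 4440), hence d = 1903.

1903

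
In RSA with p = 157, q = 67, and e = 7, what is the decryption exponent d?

φ(n) = (p−1)(q−1) = 156·66 = 10296.
Need d with 7·d ≡ 1 (mod 10296). Apply the extended Euclidean algorithm:
10296 = 1470*7 + 6
7 = 1*6 + 1
6 = 6*1 + 0
Back-substitute:
1 = 7 − 6
1 = −10296 + 1471·7
So 7·1471 ≡ 1 (mod 10296), hence d = 1471.

1471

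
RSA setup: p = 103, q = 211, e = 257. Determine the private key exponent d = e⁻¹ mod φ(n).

φ(n) = (p−1)(q−1) = 102·210 = 21420.
Need d with 257·d ≡ 1 (mod 21420). Apply the extended Euclidean algorithm:
21420 = 83·257 + 89
257 = 2·89 + 79
89 = 1·79 + 10
79 = 7·10 + 9
10 = 1·9 + 1
9 = 9·1 + 0
Back-substitute:
1 = 10 − 9
1 = −79 + 8·10
1 = 8·89 − 9·79
1 = −9·257 + 26·89
1 = 26·21420 − 2167·257
So 257·(-2167) ≡ 1 (mod 21420), hence d ≡ -2167 ≡ 19253 (mod 21420).

19253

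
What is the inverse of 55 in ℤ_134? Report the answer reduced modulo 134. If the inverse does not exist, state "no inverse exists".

39

Apply the Euclidean algorithm to 134 and 55:
134 = 2×55 + 24
55 = 2×24 + 7
24 = 3×7 + 3
7 = 2×3 + 1
3 = 3×1 + 0
The gcd is 1. Working backward:
1 = 7 − 2·3
1 = −2·24 + 7·7
1 = 7·55 − 16·24
1 = −16·134 + 39·55
So 55·39 ≡ 1 (mod 134).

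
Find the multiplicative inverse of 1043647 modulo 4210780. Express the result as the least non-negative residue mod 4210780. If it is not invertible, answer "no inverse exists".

461543

Apply the Euclidean algorithm to 4210780 and 1043647:
4210780 = 4×1043647 + 36192
1043647 = 28×36192 + 30271
36192 = 1×30271 + 5921
30271 = 5×5921 + 666
5921 = 8×666 + 593
666 = 1×593 + 73
593 = 8×73 + 9
73 = 8×9 + 1
9 = 9×1 + 0
The gcd is 1. Working backward:
1 = 73 − 8·9
1 = −8·593 + 65·73
1 = 65·666 − 73·593
1 = −73·5921 + 649·666
1 = 649·30271 − 3318·5921
1 = −3318·36192 + 3967·30271
1 = 3967·1043647 − 114394·36192
1 = −114394·4210780 + 461543·1043647
So 1043647·461543 ≡ 1 (mod 4210780).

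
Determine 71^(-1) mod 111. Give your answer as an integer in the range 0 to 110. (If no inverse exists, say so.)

gcd(111, 71) by repeated division:
111 = 1×71 + 40
71 = 1×40 + 31
40 = 1×31 + 9
31 = 3×9 + 4
9 = 2×4 + 1
4 = 4×1 + 0
gcd = 1, so the inverse exists. Back-substitute:
1 = 9 − 2·4
1 = −2·31 + 7·9
1 = 7·40 − 9·31
1 = −9·71 + 16·40
1 = 16·111 − 25·71
So 71·(-25) ≡ 1 (mod 111), and -25 ≡ 86 (mod 111).

86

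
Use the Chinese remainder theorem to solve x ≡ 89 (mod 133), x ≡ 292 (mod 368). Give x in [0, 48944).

Write x = 89 + 133·k. Then 133·k ≡ 292 − 89 ≡ 203 (mod 368).
Need 133⁻¹ mod 368. Extended Euclid on (368, 133):
368 = 2×133 + 102
133 = 1×102 + 31
102 = 3×31 + 9
31 = 3×9 + 4
9 = 2×4 + 1
4 = 4×1 + 0
Back-substitute:
1 = 9 − 2·4
1 = −2·31 + 7·9
1 = 7·102 − 23·31
1 = −23·133 + 30·102
1 = 30·368 − 83·133
133⁻¹ ≡ 285 (mod 368), so k ≡ 285·203 ≡ 79 (mod 368).
x = 89 + 133·79 = 10596.

10596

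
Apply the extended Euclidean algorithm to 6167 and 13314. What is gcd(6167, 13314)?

Apply Euclid's algorithm to 13314 and 6167:
13314 = 2×6167 + 980
6167 = 6×980 + 287
980 = 3×287 + 119
287 = 2×119 + 49
119 = 2×49 + 21
49 = 2×21 + 7
21 = 3×7 + 0
gcd(6167, 13314) = 7.
Back-substituting:
7 = 49 − 2·21
7 = −2·119 + 5·49
7 = 5·287 − 12·119
7 = −12·980 + 41·287
7 = 41·6167 − 258·980
7 = −258·13314 + 557·6167
So 7 = (-258)·13314 + (557)·6167.

7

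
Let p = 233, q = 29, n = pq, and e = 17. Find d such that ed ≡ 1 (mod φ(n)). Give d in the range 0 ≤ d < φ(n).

φ(n) = (p−1)(q−1) = 232·28 = 6496.
Need d with 17·d ≡ 1 (mod 6496). Apply the extended Euclidean algorithm:
6496 = 382×17 + 2
17 = 8×2 + 1
2 = 2×1 + 0
Back-substitute:
1 = 17 − 8·2
1 = −8·6496 + 3057·17
So 17·3057 ≡ 1 (mod 6496), hence d = 3057.

3057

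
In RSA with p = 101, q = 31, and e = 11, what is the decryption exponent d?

1091

φ(n) = (p−1)(q−1) = 100·30 = 3000.
Need d with 11·d ≡ 1 (mod 3000). Apply the extended Euclidean algorithm:
3000 = 272*11 + 8
11 = 1*8 + 3
8 = 2*3 + 2
3 = 1*2 + 1
2 = 2*1 + 0
Back-substitute:
1 = 3 − 2
1 = −8 + 3·3
1 = 3·11 − 4·8
1 = −4·3000 + 1091·11
So 11·1091 ≡ 1 (mod 3000), hence d = 1091.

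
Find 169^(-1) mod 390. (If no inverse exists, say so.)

Euclidean algorithm on 390, 169:
390 = 2×169 + 52
169 = 3×52 + 13
52 = 4×13 + 0
Since gcd = 13 > 1, 169 is not a unit mod 390.

no inverse exists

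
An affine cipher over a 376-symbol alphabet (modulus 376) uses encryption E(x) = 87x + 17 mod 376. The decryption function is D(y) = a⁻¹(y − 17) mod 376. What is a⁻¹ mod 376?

255

Apply the Euclidean algorithm to 376 and 87:
376 = 4*87 + 28
87 = 3*28 + 3
28 = 9*3 + 1
3 = 3*1 + 0
Since gcd(87, 376) = 1, back-substitute to write 1 as a combination:
1 = 28 − 9·3
1 = −9·87 + 28·28
1 = 28·376 − 121·87
Thus 87·(-121) ≡ 1 (mod 376); reducing, -121 mod 376 = 255.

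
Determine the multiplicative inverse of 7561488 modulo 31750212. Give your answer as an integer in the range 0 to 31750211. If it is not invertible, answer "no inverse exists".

Compute gcd(7561488, 31750212):
31750212 = 4·7561488 + 1504260
7561488 = 5·1504260 + 40188
1504260 = 37·40188 + 17304
40188 = 2·17304 + 5580
17304 = 3·5580 + 564
5580 = 9·564 + 504
564 = 1·504 + 60
504 = 8·60 + 24
60 = 2·24 + 12
24 = 2·12 + 0
Since gcd = 12 > 1, 7561488 is not a unit mod 31750212.

no inverse exists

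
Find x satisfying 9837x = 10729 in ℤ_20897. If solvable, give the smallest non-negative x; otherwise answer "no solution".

16847

First find gcd(9837, 20897):
20897 = 2·9837 + 1223
9837 = 8·1223 + 53
1223 = 23·53 + 4
53 = 13·4 + 1
4 = 4·1 + 0
gcd = 1, so a unique solution mod 20897 exists.
Back-substitute for the Bézout coefficients:
1 = 53 − 13·4
1 = −13·1223 + 300·53
1 = 300·9837 − 2413·1223
1 = −2413·20897 + 5126·9837
So 9837·(5126) ≡ 1 (mod 20897), giving 9837⁻¹ ≡ 5126.
x ≡ 9837⁻¹·10729 ≡ 5126·10729 ≡ 16847 (mod 20897).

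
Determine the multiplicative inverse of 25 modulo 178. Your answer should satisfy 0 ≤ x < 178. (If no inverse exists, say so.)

57

gcd(178, 25) by repeated division:
178 = 7·25 + 3
25 = 8·3 + 1
3 = 3·1 + 0
The gcd is 1. Working backward:
1 = 25 − 8·3
1 = −8·178 + 57·25
So 25·57 ≡ 1 (mod 178).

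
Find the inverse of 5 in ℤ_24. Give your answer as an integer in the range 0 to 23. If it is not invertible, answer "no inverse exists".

gcd(24, 5) by repeated division:
24 = 4×5 + 4
5 = 1×4 + 1
4 = 4×1 + 0
Since gcd(5, 24) = 1, back-substitute to write 1 as a combination:
1 = 5 − 4
1 = −24 + 5·5
So 5·5 ≡ 1 (mod 24).

5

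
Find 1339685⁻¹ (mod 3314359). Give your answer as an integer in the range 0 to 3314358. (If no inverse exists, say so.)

gcd(3314359, 1339685) by repeated division:
3314359 = 2*1339685 + 634989
1339685 = 2*634989 + 69707
634989 = 9*69707 + 7626
69707 = 9*7626 + 1073
7626 = 7*1073 + 115
1073 = 9*115 + 38
115 = 3*38 + 1
38 = 38*1 + 0
The gcd is 1. Working backward:
1 = 115 − 3·38
1 = −3·1073 + 28·115
1 = 28·7626 − 199·1073
1 = −199·69707 + 1819·7626
1 = 1819·634989 − 16570·69707
1 = −16570·1339685 + 34959·634989
1 = 34959·3314359 − 86488·1339685
Hence 1339685⁻¹ ≡ -86488 ≡ 3227871 (mod 3314359).

3227871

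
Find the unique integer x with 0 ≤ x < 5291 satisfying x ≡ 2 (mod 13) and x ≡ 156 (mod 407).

3005

Write x = 2 + 13·k. Then 13·k ≡ 156 − 2 ≡ 154 (mod 407).
Need 13⁻¹ mod 407. Extended Euclid on (407, 13):
407 = 31×13 + 4
13 = 3×4 + 1
4 = 4×1 + 0
Back-substitute:
1 = 13 − 3·4
1 = −3·407 + 94·13
13⁻¹ ≡ 94 (mod 407), so k ≡ 94·154 ≡ 231 (mod 407).
x = 2 + 13·231 = 3005.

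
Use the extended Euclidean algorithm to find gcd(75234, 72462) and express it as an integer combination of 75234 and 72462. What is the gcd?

6

Repeated division:
75234 = 1·72462 + 2772
72462 = 26·2772 + 390
2772 = 7·390 + 42
390 = 9·42 + 12
42 = 3·12 + 6
12 = 2·6 + 0
gcd(75234, 72462) = 6.
Express as a combination:
6 = 42 − 3·12
6 = −3·390 + 28·42
6 = 28·2772 − 199·390
6 = −199·72462 + 5202·2772
6 = 5202·75234 − 5401·72462
So 6 = (5202)·75234 + (-5401)·72462.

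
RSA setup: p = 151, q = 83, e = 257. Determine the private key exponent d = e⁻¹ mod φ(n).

2393

φ(n) = (p−1)(q−1) = 150·82 = 12300.
Need d with 257·d ≡ 1 (mod 12300). Apply the extended Euclidean algorithm:
12300 = 47*257 + 221
257 = 1*221 + 36
221 = 6*36 + 5
36 = 7*5 + 1
5 = 5*1 + 0
Back-substitute:
1 = 36 − 7·5
1 = −7·221 + 43·36
1 = 43·257 − 50·221
1 = −50·12300 + 2393·257
So 257·2393 ≡ 1 (mod 12300), hence d = 2393.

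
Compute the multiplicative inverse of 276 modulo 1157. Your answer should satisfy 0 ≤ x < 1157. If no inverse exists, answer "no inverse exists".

Extended Euclidean algorithm:
1157 = 4*276 + 53
276 = 5*53 + 11
53 = 4*11 + 9
11 = 1*9 + 2
9 = 4*2 + 1
2 = 2*1 + 0
Since gcd(276, 1157) = 1, back-substitute to write 1 as a combination:
1 = 9 − 4·2
1 = −4·11 + 5·9
1 = 5·53 − 24·11
1 = −24·276 + 125·53
1 = 125·1157 − 524·276
So 276·(-524) ≡ 1 (mod 1157), and -524 ≡ 633 (mod 1157).

633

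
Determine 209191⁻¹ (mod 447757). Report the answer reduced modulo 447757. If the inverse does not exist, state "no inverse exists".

Extended Euclidean algorithm:
447757 = 2*209191 + 29375
209191 = 7*29375 + 3566
29375 = 8*3566 + 847
3566 = 4*847 + 178
847 = 4*178 + 135
178 = 1*135 + 43
135 = 3*43 + 6
43 = 7*6 + 1
6 = 6*1 + 0
gcd = 1, so the inverse exists. Back-substitute:
1 = 43 − 7·6
1 = −7·135 + 22·43
1 = 22·178 − 29·135
1 = −29·847 + 138·178
1 = 138·3566 − 581·847
1 = −581·29375 + 4786·3566
1 = 4786·209191 − 34083·29375
1 = −34083·447757 + 72952·209191
So 209191·72952 ≡ 1 (mod 447757).

72952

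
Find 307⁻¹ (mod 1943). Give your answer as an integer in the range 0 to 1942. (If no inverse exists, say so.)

1462

Apply the Euclidean algorithm to 1943 and 307:
1943 = 6*307 + 101
307 = 3*101 + 4
101 = 25*4 + 1
4 = 4*1 + 0
gcd = 1, so the inverse exists. Back-substitute:
1 = 101 − 25·4
1 = −25·307 + 76·101
1 = 76·1943 − 481·307
Hence 307⁻¹ ≡ -481 ≡ 1462 (mod 1943).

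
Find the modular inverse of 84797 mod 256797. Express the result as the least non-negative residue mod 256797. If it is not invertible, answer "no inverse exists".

110681

Run Euclid on (256797, 84797):
256797 = 3×84797 + 2406
84797 = 35×2406 + 587
2406 = 4×587 + 58
587 = 10×58 + 7
58 = 8×7 + 2
7 = 3×2 + 1
2 = 2×1 + 0
Since gcd(84797, 256797) = 1, back-substitute to write 1 as a combination:
1 = 7 − 3·2
1 = −3·58 + 25·7
1 = 25·587 − 253·58
1 = −253·2406 + 1037·587
1 = 1037·84797 − 36548·2406
1 = −36548·256797 + 110681·84797
So 84797·110681 ≡ 1 (mod 256797).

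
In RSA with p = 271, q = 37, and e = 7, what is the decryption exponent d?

6943

φ(n) = (p−1)(q−1) = 270·36 = 9720.
Need d with 7·d ≡ 1 (mod 9720). Apply the extended Euclidean algorithm:
9720 = 1388×7 + 4
7 = 1×4 + 3
4 = 1×3 + 1
3 = 3×1 + 0
Back-substitute:
1 = 4 − 3
1 = −7 + 2·4
1 = 2·9720 − 2777·7
So 7·(-2777) ≡ 1 (mod 9720), hence d ≡ -2777 ≡ 6943 (mod 9720).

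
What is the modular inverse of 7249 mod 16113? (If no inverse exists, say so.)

14806

Extended Euclidean algorithm:
16113 = 2×7249 + 1615
7249 = 4×1615 + 789
1615 = 2×789 + 37
789 = 21×37 + 12
37 = 3×12 + 1
12 = 12×1 + 0
The gcd is 1. Working backward:
1 = 37 − 3·12
1 = −3·789 + 64·37
1 = 64·1615 − 131·789
1 = −131·7249 + 588·1615
1 = 588·16113 − 1307·7249
Hence 7249⁻¹ ≡ -1307 ≡ 14806 (mod 16113).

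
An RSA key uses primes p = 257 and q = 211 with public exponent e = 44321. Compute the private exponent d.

φ(n) = (p−1)(q−1) = 256·210 = 53760.
Need d with 44321·d ≡ 1 (mod 53760). Apply the extended Euclidean algorithm:
53760 = 1*44321 + 9439
44321 = 4*9439 + 6565
9439 = 1*6565 + 2874
6565 = 2*2874 + 817
2874 = 3*817 + 423
817 = 1*423 + 394
423 = 1*394 + 29
394 = 13*29 + 17
29 = 1*17 + 12
17 = 1*12 + 5
12 = 2*5 + 2
5 = 2*2 + 1
2 = 2*1 + 0
Back-substitute:
1 = 5 − 2·2
1 = −2·12 + 5·5
1 = 5·17 − 7·12
1 = −7·29 + 12·17
1 = 12·394 − 163·29
1 = −163·423 + 175·394
1 = 175·817 − 338·423
1 = −338·2874 + 1189·817
1 = 1189·6565 − 2716·2874
1 = −2716·9439 + 3905·6565
1 = 3905·44321 − 18336·9439
1 = −18336·53760 + 22241·44321
So 44321·22241 ≡ 1 (mod 53760), hence d = 22241.

22241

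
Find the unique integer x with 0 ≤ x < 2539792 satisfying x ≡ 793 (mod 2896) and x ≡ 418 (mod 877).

Write x = 793 + 2896·k. Then 2896·k ≡ 418 − 793 ≡ 502 (mod 877).
Need 2896⁻¹ mod 877. Extended Euclid on (877, 265):
877 = 3×265 + 82
265 = 3×82 + 19
82 = 4×19 + 6
19 = 3×6 + 1
6 = 6×1 + 0
Back-substitute:
1 = 19 − 3·6
1 = −3·82 + 13·19
1 = 13·265 − 42·82
1 = −42·877 + 139·265
2896⁻¹ ≡ 139 (mod 877), so k ≡ 139·502 ≡ 495 (mod 877).
x = 793 + 2896·495 = 1434313.

1434313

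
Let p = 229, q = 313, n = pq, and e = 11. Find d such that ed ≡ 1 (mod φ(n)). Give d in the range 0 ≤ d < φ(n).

φ(n) = (p−1)(q−1) = 228·312 = 71136.
Need d with 11·d ≡ 1 (mod 71136). Apply the extended Euclidean algorithm:
71136 = 6466*11 + 10
11 = 1*10 + 1
10 = 10*1 + 0
Back-substitute:
1 = 11 − 10
1 = −71136 + 6467·11
So 11·6467 ≡ 1 (mod 71136), hence d = 6467.

6467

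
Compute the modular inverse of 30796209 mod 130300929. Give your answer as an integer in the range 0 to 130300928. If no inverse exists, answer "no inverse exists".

Euclidean algorithm on 130300929, 30796209:
130300929 = 4*30796209 + 7116093
30796209 = 4*7116093 + 2331837
7116093 = 3*2331837 + 120582
2331837 = 19*120582 + 40779
120582 = 2*40779 + 39024
40779 = 1*39024 + 1755
39024 = 22*1755 + 414
1755 = 4*414 + 99
414 = 4*99 + 18
99 = 5*18 + 9
18 = 2*9 + 0
Since gcd = 9 > 1, 30796209 is not a unit mod 130300929.

no inverse exists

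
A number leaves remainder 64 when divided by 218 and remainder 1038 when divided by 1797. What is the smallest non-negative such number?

Write x = 64 + 218·k. Then 218·k ≡ 1038 − 64 ≡ 974 (mod 1797).
Need 218⁻¹ mod 1797. Extended Euclid on (1797, 218):
1797 = 8·218 + 53
218 = 4·53 + 6
53 = 8·6 + 5
6 = 1·5 + 1
5 = 5·1 + 0
Back-substitute:
1 = 6 − 5
1 = −53 + 9·6
1 = 9·218 − 37·53
1 = −37·1797 + 305·218
218⁻¹ ≡ 305 (mod 1797), so k ≡ 305·974 ≡ 565 (mod 1797).
x = 64 + 218·565 = 123234.

123234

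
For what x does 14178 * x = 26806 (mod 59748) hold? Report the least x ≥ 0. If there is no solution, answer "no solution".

no solution

gcd(14178, 59748):
59748 = 4×14178 + 3036
14178 = 4×3036 + 2034
3036 = 1×2034 + 1002
2034 = 2×1002 + 30
1002 = 33×30 + 12
30 = 2×12 + 6
12 = 2×6 + 0
gcd = 6, but 6 ∤ 26806, so the congruence has no solution.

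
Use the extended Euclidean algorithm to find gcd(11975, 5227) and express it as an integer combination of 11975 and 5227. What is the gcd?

1

Apply Euclid's algorithm to 11975 and 5227:
11975 = 2·5227 + 1521
5227 = 3·1521 + 664
1521 = 2·664 + 193
664 = 3·193 + 85
193 = 2·85 + 23
85 = 3·23 + 16
23 = 1·16 + 7
16 = 2·7 + 2
7 = 3·2 + 1
2 = 2·1 + 0
gcd(11975, 5227) = 1.
Express as a combination:
1 = 7 − 3·2
1 = −3·16 + 7·7
1 = 7·23 − 10·16
1 = −10·85 + 37·23
1 = 37·193 − 84·85
1 = −84·664 + 289·193
1 = 289·1521 − 662·664
1 = −662·5227 + 2275·1521
1 = 2275·11975 − 5212·5227
So 1 = (2275)·11975 + (-5212)·5227.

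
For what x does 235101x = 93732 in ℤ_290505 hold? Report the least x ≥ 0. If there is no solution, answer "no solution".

First find gcd(235101, 290505):
290505 = 1×235101 + 55404
235101 = 4×55404 + 13485
55404 = 4×13485 + 1464
13485 = 9×1464 + 309
1464 = 4×309 + 228
309 = 1×228 + 81
228 = 2×81 + 66
81 = 1×66 + 15
66 = 4×15 + 6
15 = 2×6 + 3
6 = 2×3 + 0
gcd = 3 and 3 | 93732, so solutions exist. Divide through by 3: 78367x ≡ 31244 (mod 96835).
Now find 78367⁻¹ mod 96835:
96835 = 1*78367 + 18468
78367 = 4*18468 + 4495
18468 = 4*4495 + 488
4495 = 9*488 + 103
488 = 4*103 + 76
103 = 1*76 + 27
76 = 2*27 + 22
27 = 1*22 + 5
22 = 4*5 + 2
5 = 2*2 + 1
2 = 2*1 + 0
Back-substitute:
1 = 5 − 2·2
1 = −2·22 + 9·5
1 = 9·27 − 11·22
1 = −11·76 + 31·27
1 = 31·103 − 42·76
1 = −42·488 + 199·103
1 = 199·4495 − 1833·488
1 = −1833·18468 + 7531·4495
1 = 7531·78367 − 31957·18468
1 = −31957·96835 + 39488·78367
So 78367⁻¹ ≡ 39488 (mod 96835).
Then x ≡ 39488·31244 ≡ 85172 (mod 96835); the smallest non-negative solution is x = 85172.

85172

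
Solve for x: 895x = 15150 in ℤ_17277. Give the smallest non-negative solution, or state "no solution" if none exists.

10248

First find gcd(895, 17277):
17277 = 19×895 + 272
895 = 3×272 + 79
272 = 3×79 + 35
79 = 2×35 + 9
35 = 3×9 + 8
9 = 1×8 + 1
8 = 8×1 + 0
gcd = 1, so a unique solution mod 17277 exists.
Back-substitute for the Bézout coefficients:
1 = 9 − 8
1 = −35 + 4·9
1 = 4·79 − 9·35
1 = −9·272 + 31·79
1 = 31·895 − 102·272
1 = −102·17277 + 1969·895
So 895·(1969) ≡ 1 (mod 17277), giving 895⁻¹ ≡ 1969.
x ≡ 895⁻¹·15150 ≡ 1969·15150 ≡ 10248 (mod 17277).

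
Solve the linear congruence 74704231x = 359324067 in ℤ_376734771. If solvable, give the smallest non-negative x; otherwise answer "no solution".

no solution

gcd(74704231, 376734771):
376734771 = 5×74704231 + 3213616
74704231 = 23×3213616 + 791063
3213616 = 4×791063 + 49364
791063 = 16×49364 + 1239
49364 = 39×1239 + 1043
1239 = 1×1043 + 196
1043 = 5×196 + 63
196 = 3×63 + 7
63 = 9×7 + 0
gcd = 7, but 7 ∤ 359324067, so the congruence has no solution.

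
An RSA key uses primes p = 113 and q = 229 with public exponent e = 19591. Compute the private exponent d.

1207

φ(n) = (p−1)(q−1) = 112·228 = 25536.
Need d with 19591·d ≡ 1 (mod 25536). Apply the extended Euclidean algorithm:
25536 = 1×19591 + 5945
19591 = 3×5945 + 1756
5945 = 3×1756 + 677
1756 = 2×677 + 402
677 = 1×402 + 275
402 = 1×275 + 127
275 = 2×127 + 21
127 = 6×21 + 1
21 = 21×1 + 0
Back-substitute:
1 = 127 − 6·21
1 = −6·275 + 13·127
1 = 13·402 − 19·275
1 = −19·677 + 32·402
1 = 32·1756 − 83·677
1 = −83·5945 + 281·1756
1 = 281·19591 − 926·5945
1 = −926·25536 + 1207·19591
So 19591·1207 ≡ 1 (mod 25536), hence d = 1207.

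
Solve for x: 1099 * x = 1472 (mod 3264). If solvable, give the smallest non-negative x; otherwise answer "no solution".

First find gcd(1099, 3264):
3264 = 2·1099 + 1066
1099 = 1·1066 + 33
1066 = 32·33 + 10
33 = 3·10 + 3
10 = 3·3 + 1
3 = 3·1 + 0
gcd = 1, so a unique solution mod 3264 exists.
Back-substitute for the Bézout coefficients:
1 = 10 − 3·3
1 = −3·33 + 10·10
1 = 10·1066 − 323·33
1 = −323·1099 + 333·1066
1 = 333·3264 − 989·1099
So 1099·(-989) ≡ 1 (mod 3264), giving 1099⁻¹ ≡ 2275.
x ≡ 1099⁻¹·1472 ≡ 2275·1472 ≡ 3200 (mod 3264).

3200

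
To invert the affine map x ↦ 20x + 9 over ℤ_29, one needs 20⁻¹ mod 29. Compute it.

Apply the Euclidean algorithm to 29 and 20:
29 = 1·20 + 9
20 = 2·9 + 2
9 = 4·2 + 1
2 = 2·1 + 0
gcd = 1, so the inverse exists. Back-substitute:
1 = 9 − 4·2
1 = −4·20 + 9·9
1 = 9·29 − 13·20
Thus 20·(-13) ≡ 1 (mod 29); reducing, -13 mod 29 = 16.

16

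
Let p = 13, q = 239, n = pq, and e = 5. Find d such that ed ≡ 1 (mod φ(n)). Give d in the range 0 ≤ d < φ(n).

φ(n) = (p−1)(q−1) = 12·238 = 2856.
Need d with 5·d ≡ 1 (mod 2856). Apply the extended Euclidean algorithm:
2856 = 571·5 + 1
5 = 5·1 + 0
Back-substitute:
1 = 2856 − 571·5
So 5·(-571) ≡ 1 (mod 2856), hence d ≡ -571 ≡ 2285 (mod 2856).

2285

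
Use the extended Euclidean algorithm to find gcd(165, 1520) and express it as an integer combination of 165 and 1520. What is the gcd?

5

Apply Euclid's algorithm to 1520 and 165:
1520 = 9*165 + 35
165 = 4*35 + 25
35 = 1*25 + 10
25 = 2*10 + 5
10 = 2*5 + 0
gcd(165, 1520) = 5.
Working backward:
5 = 25 − 2·10
5 = −2·35 + 3·25
5 = 3·165 − 14·35
5 = −14·1520 + 129·165
So 5 = (-14)·1520 + (129)·165.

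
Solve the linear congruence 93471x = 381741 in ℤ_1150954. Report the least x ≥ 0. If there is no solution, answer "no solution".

gcd(93471, 1150954):
1150954 = 12×93471 + 29302
93471 = 3×29302 + 5565
29302 = 5×5565 + 1477
5565 = 3×1477 + 1134
1477 = 1×1134 + 343
1134 = 3×343 + 105
343 = 3×105 + 28
105 = 3×28 + 21
28 = 1×21 + 7
21 = 3×7 + 0
gcd = 7, but 7 ∤ 381741, so the congruence has no solution.

no solution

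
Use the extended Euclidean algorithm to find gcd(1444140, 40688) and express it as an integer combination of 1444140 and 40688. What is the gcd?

4

Euclidean algorithm:
1444140 = 35*40688 + 20060
40688 = 2*20060 + 568
20060 = 35*568 + 180
568 = 3*180 + 28
180 = 6*28 + 12
28 = 2*12 + 4
12 = 3*4 + 0
gcd(1444140, 40688) = 4.
Working backward:
4 = 28 − 2·12
4 = −2·180 + 13·28
4 = 13·568 − 41·180
4 = −41·20060 + 1448·568
4 = 1448·40688 − 2937·20060
4 = −2937·1444140 + 104243·40688
So 4 = (-2937)·1444140 + (104243)·40688.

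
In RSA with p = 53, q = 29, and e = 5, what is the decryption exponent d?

φ(n) = (p−1)(q−1) = 52·28 = 1456.
Need d with 5·d ≡ 1 (mod 1456). Apply the extended Euclidean algorithm:
1456 = 291×5 + 1
5 = 5×1 + 0
Back-substitute:
1 = 1456 − 291·5
So 5·(-291) ≡ 1 (mod 1456), hence d ≡ -291 ≡ 1165 (mod 1456).

1165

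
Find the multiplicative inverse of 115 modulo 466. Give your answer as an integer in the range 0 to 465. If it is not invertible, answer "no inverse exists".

77

Extended Euclidean algorithm:
466 = 4×115 + 6
115 = 19×6 + 1
6 = 6×1 + 0
The gcd is 1. Working backward:
1 = 115 − 19·6
1 = −19·466 + 77·115
So 115·77 ≡ 1 (mod 466).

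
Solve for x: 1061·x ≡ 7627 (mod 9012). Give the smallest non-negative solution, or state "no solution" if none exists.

First find gcd(1061, 9012):
9012 = 8×1061 + 524
1061 = 2×524 + 13
524 = 40×13 + 4
13 = 3×4 + 1
4 = 4×1 + 0
gcd = 1, so a unique solution mod 9012 exists.
Back-substitute for the Bézout coefficients:
1 = 13 − 3·4
1 = −3·524 + 121·13
1 = 121·1061 − 245·524
1 = −245·9012 + 2081·1061
So 1061·(2081) ≡ 1 (mod 9012), giving 1061⁻¹ ≡ 2081.
x ≡ 1061⁻¹·7627 ≡ 2081·7627 ≡ 1655 (mod 9012).

1655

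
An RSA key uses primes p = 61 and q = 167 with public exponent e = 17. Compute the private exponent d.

5273

φ(n) = (p−1)(q−1) = 60·166 = 9960.
Need d with 17·d ≡ 1 (mod 9960). Apply the extended Euclidean algorithm:
9960 = 585·17 + 15
17 = 1·15 + 2
15 = 7·2 + 1
2 = 2·1 + 0
Back-substitute:
1 = 15 − 7·2
1 = −7·17 + 8·15
1 = 8·9960 − 4687·17
So 17·(-4687) ≡ 1 (mod 9960), hence d ≡ -4687 ≡ 5273 (mod 9960).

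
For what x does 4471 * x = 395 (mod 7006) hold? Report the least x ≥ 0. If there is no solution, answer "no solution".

First find gcd(4471, 7006):
7006 = 1*4471 + 2535
4471 = 1*2535 + 1936
2535 = 1*1936 + 599
1936 = 3*599 + 139
599 = 4*139 + 43
139 = 3*43 + 10
43 = 4*10 + 3
10 = 3*3 + 1
3 = 3*1 + 0
gcd = 1, so a unique solution mod 7006 exists.
Back-substitute for the Bézout coefficients:
1 = 10 − 3·3
1 = −3·43 + 13·10
1 = 13·139 − 42·43
1 = −42·599 + 181·139
1 = 181·1936 − 585·599
1 = −585·2535 + 766·1936
1 = 766·4471 − 1351·2535
1 = −1351·7006 + 2117·4471
So 4471·(2117) ≡ 1 (mod 7006), giving 4471⁻¹ ≡ 2117.
x ≡ 4471⁻¹·395 ≡ 2117·395 ≡ 2501 (mod 7006).

2501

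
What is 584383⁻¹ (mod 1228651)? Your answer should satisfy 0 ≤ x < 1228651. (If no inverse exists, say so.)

172998

Run Euclid on (1228651, 584383):
1228651 = 2·584383 + 59885
584383 = 9·59885 + 45418
59885 = 1·45418 + 14467
45418 = 3·14467 + 2017
14467 = 7·2017 + 348
2017 = 5·348 + 277
348 = 1·277 + 71
277 = 3·71 + 64
71 = 1·64 + 7
64 = 9·7 + 1
7 = 7·1 + 0
gcd = 1, so the inverse exists. Back-substitute:
1 = 64 − 9·7
1 = −9·71 + 10·64
1 = 10·277 − 39·71
1 = −39·348 + 49·277
1 = 49·2017 − 284·348
1 = −284·14467 + 2037·2017
1 = 2037·45418 − 6395·14467
1 = −6395·59885 + 8432·45418
1 = 8432·584383 − 82283·59885
1 = −82283·1228651 + 172998·584383
So 584383·172998 ≡ 1 (mod 1228651).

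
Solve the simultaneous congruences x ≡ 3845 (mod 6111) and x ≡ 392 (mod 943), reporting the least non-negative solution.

2857682

Write x = 3845 + 6111·k. Then 6111·k ≡ 392 − 3845 ≡ 319 (mod 943).
Need 6111⁻¹ mod 943. Extended Euclid on (943, 453):
943 = 2×453 + 37
453 = 12×37 + 9
37 = 4×9 + 1
9 = 9×1 + 0
Back-substitute:
1 = 37 − 4·9
1 = −4·453 + 49·37
1 = 49·943 − 102·453
6111⁻¹ ≡ 841 (mod 943), so k ≡ 841·319 ≡ 467 (mod 943).
x = 3845 + 6111·467 = 2857682.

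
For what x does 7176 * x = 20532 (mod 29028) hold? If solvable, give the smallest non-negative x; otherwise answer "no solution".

1180

First find gcd(7176, 29028):
29028 = 4·7176 + 324
7176 = 22·324 + 48
324 = 6·48 + 36
48 = 1·36 + 12
36 = 3·12 + 0
gcd = 12 and 12 | 20532, so solutions exist. Divide through by 12: 598x ≡ 1711 (mod 2419).
Now find 598⁻¹ mod 2419:
2419 = 4×598 + 27
598 = 22×27 + 4
27 = 6×4 + 3
4 = 1×3 + 1
3 = 3×1 + 0
Back-substitute:
1 = 4 − 3
1 = −27 + 7·4
1 = 7·598 − 155·27
1 = −155·2419 + 627·598
So 598⁻¹ ≡ 627 (mod 2419).
Then x ≡ 627·1711 ≡ 1180 (mod 2419); the smallest non-negative solution is x = 1180.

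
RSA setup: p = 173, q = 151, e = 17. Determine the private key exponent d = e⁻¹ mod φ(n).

4553

φ(n) = (p−1)(q−1) = 172·150 = 25800.
Need d with 17·d ≡ 1 (mod 25800). Apply the extended Euclidean algorithm:
25800 = 1517×17 + 11
17 = 1×11 + 6
11 = 1×6 + 5
6 = 1×5 + 1
5 = 5×1 + 0
Back-substitute:
1 = 6 − 5
1 = −11 + 2·6
1 = 2·17 − 3·11
1 = −3·25800 + 4553·17
So 17·4553 ≡ 1 (mod 25800), hence d = 4553.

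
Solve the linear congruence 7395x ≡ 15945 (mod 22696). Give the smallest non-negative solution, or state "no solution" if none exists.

13675

First find gcd(7395, 22696):
22696 = 3*7395 + 511
7395 = 14*511 + 241
511 = 2*241 + 29
241 = 8*29 + 9
29 = 3*9 + 2
9 = 4*2 + 1
2 = 2*1 + 0
gcd = 1, so a unique solution mod 22696 exists.
Back-substitute for the Bézout coefficients:
1 = 9 − 4·2
1 = −4·29 + 13·9
1 = 13·241 − 108·29
1 = −108·511 + 229·241
1 = 229·7395 − 3314·511
1 = −3314·22696 + 10171·7395
So 7395·(10171) ≡ 1 (mod 22696), giving 7395⁻¹ ≡ 10171.
x ≡ 7395⁻¹·15945 ≡ 10171·15945 ≡ 13675 (mod 22696).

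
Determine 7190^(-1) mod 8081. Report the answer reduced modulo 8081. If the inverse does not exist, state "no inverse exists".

4562

Run Euclid on (8081, 7190):
8081 = 1·7190 + 891
7190 = 8·891 + 62
891 = 14·62 + 23
62 = 2·23 + 16
23 = 1·16 + 7
16 = 2·7 + 2
7 = 3·2 + 1
2 = 2·1 + 0
gcd = 1, so the inverse exists. Back-substitute:
1 = 7 − 3·2
1 = −3·16 + 7·7
1 = 7·23 − 10·16
1 = −10·62 + 27·23
1 = 27·891 − 388·62
1 = −388·7190 + 3131·891
1 = 3131·8081 − 3519·7190
So 7190·(-3519) ≡ 1 (mod 8081), and -3519 ≡ 4562 (mod 8081).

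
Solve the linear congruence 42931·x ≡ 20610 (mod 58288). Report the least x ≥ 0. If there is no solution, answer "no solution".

First find gcd(42931, 58288):
58288 = 1*42931 + 15357
42931 = 2*15357 + 12217
15357 = 1*12217 + 3140
12217 = 3*3140 + 2797
3140 = 1*2797 + 343
2797 = 8*343 + 53
343 = 6*53 + 25
53 = 2*25 + 3
25 = 8*3 + 1
3 = 3*1 + 0
gcd = 1, so a unique solution mod 58288 exists.
Back-substitute for the Bézout coefficients:
1 = 25 − 8·3
1 = −8·53 + 17·25
1 = 17·343 − 110·53
1 = −110·2797 + 897·343
1 = 897·3140 − 1007·2797
1 = −1007·12217 + 3918·3140
1 = 3918·15357 − 4925·12217
1 = −4925·42931 + 13768·15357
1 = 13768·58288 − 18693·42931
So 42931·(-18693) ≡ 1 (mod 58288), giving 42931⁻¹ ≡ 39595.
x ≡ 42931⁻¹·20610 ≡ 39595·20610 ≡ 20950 (mod 58288).

20950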